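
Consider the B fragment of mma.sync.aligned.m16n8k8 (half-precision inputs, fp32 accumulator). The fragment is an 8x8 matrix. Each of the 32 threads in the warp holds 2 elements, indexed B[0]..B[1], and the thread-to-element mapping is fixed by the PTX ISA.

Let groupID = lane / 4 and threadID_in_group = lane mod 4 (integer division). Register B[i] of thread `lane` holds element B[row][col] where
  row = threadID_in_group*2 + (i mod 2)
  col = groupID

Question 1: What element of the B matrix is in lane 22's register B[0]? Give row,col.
L=22->gid=22>>2=5, tid=22&3=2
[0]->row 2·2+0=4  col gid=5

4,5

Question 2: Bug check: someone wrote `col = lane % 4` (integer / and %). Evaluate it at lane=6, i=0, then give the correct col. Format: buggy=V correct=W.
buggy=2 correct=1

`lane % 4`[6,0]=>2
lane 6: grp=1 (6/4), tig=2 (6%4)
i=0: r=2*2+0=4, c=grp=1
col: 2 vs 1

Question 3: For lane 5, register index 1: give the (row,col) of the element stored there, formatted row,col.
L=5⇒gr=5>>2=1, th=5&3=1
[1]⇒row 1·2+1=3  col gr=1

3,1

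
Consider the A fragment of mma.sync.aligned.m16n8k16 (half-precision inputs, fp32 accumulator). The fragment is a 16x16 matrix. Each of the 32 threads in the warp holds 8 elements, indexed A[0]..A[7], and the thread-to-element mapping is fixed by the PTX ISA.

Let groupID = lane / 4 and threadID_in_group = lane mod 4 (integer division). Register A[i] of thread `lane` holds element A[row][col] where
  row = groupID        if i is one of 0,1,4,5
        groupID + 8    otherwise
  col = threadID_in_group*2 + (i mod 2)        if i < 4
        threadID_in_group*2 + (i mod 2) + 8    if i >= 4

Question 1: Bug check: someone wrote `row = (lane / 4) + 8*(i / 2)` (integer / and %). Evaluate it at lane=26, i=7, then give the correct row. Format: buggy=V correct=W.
buggy=30 correct=14

`(lane / 4) + 8*(i / 2)`[26,7]->30
lane 26->26/4=6, 26 mod 4=2
i=7  r:6+8->14  c:2·2+1+8->13
row: 30 vs 14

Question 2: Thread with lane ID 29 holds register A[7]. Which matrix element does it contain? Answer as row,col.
lane 29: G=7 (29/4), T=1 (29%4)
i=7: r=7+8=15, c=1*2+1+8=11

15,11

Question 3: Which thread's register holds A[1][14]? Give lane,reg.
r=1→G=1,rhi=0  c=14→chi=1,T=3,p=0
L=1*4+3=7  i=1*4+0*2+0=4

7,4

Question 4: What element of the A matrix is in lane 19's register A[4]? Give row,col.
4,14

lane 19: gid=4 (19/4), tid=3 (19%4)
i=4: r=4+0=4, c=3*2+0+8=14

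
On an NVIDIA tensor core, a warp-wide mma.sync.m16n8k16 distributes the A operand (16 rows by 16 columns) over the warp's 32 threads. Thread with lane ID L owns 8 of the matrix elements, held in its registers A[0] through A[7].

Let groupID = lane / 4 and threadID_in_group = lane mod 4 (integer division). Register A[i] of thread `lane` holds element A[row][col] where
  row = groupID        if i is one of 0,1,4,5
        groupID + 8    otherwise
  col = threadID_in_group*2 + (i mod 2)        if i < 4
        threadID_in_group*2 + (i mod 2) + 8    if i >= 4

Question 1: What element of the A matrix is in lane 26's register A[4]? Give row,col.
lane 26→26/4=6, 26 mod 4=2
i=4  r:6+0→6  c:2·2+0+8→12

6,12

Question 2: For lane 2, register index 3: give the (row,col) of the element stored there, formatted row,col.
lane 2⇒2/4=0, 2 mod 4=2
i=3  r:0+8⇒8  c:2·2+1+0⇒5

8,5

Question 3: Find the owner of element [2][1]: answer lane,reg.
8,1

r: 2->gid=2,r8=0  c: 1->c8=0,tid=0,i&1=1
L=2*4+0=8  i=0*4+0*2+1=1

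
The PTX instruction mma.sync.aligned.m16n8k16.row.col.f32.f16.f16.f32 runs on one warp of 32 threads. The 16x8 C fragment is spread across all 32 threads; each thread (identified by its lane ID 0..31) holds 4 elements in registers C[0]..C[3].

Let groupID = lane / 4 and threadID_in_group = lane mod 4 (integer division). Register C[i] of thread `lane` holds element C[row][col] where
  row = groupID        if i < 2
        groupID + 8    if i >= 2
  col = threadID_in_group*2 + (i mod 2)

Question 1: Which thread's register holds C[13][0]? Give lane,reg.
20,2

r=13->g=5,rb=1  c=0->t=0,b0=0
L=5*4+0=20  i=1*2+0=2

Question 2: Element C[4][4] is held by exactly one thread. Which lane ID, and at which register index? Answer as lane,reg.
r: 4->gid=4,r8=0  c: 4->tid=2,i&1=0
L=4*4+2=18  i=0*2+0=0

18,0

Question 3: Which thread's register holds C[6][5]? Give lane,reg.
26,1

r: 6->gid=6,r8=0  c: 5->tid=2,i&1=1
L=6*4+2=26  i=0*2+1=1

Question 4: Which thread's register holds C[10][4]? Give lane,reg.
r: 10->gid=2,r8=1  c: 4->tid=2,i&1=0
L=2*4+2=10  i=1*2+0=2

10,2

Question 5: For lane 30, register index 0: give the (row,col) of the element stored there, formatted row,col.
L=30⇒gr=30>>2=7, th=30&3=2
[0]⇒row 7+0=7  col 2·2+0=4

7,4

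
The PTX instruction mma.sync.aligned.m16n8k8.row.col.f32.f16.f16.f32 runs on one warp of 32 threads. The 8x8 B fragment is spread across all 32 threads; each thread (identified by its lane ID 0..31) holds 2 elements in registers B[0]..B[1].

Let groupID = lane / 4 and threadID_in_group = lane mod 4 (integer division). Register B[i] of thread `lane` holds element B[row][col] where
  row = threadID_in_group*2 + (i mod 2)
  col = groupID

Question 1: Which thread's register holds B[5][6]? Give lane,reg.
c=6->g=6  r=5->t=2,b0=1
L=6*4+2=26  i=1=1

26,1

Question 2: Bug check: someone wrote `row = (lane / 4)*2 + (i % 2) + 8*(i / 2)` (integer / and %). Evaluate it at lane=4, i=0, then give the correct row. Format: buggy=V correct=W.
buggy=2 correct=0

`(lane / 4)*2 + (i % 2) + 8*(i / 2)`[4,0]=>2
4: grp=1,tig=0
[0] (0*2+0,1) = (0,1)
row: 2 vs 0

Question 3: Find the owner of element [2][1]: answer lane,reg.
5,0

c=1→G=1  r=2→T=1,p=0
L=1*4+1=5  i=0=0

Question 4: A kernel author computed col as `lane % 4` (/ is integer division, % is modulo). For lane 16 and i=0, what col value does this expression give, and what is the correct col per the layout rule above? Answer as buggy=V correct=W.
`lane % 4`[16,0]=>0
16: grp=4,tig=0
[0] (0*2+0,4) = (0,4)
col: 0 vs 4

buggy=0 correct=4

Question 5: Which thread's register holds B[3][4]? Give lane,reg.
17,1

c=4→G=4  r=3→T=1,p=1
L=4*4+1=17  i=1=1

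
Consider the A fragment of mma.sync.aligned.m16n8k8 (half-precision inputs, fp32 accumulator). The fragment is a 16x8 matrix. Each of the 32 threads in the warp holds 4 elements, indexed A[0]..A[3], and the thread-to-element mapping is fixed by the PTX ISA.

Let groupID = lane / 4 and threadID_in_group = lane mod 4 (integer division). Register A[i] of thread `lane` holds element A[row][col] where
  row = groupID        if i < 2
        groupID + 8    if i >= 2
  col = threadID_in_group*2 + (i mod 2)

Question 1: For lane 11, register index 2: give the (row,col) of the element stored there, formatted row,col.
10,6

L=11→G=11>>2=2, T=11&3=3
[2]→row 2+8=10  col 3·2+0=6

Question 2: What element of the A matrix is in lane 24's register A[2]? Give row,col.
14,0

lane 24: gr=6 (24/4), th=0 (24%4)
i=2: r=6+8=14, c=0*2+0=0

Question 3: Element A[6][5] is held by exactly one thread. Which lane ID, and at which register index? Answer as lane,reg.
r: 6->gid=6,r8=0  c: 5->tid=2,i&1=1
L=6*4+2=26  i=0*2+1=1

26,1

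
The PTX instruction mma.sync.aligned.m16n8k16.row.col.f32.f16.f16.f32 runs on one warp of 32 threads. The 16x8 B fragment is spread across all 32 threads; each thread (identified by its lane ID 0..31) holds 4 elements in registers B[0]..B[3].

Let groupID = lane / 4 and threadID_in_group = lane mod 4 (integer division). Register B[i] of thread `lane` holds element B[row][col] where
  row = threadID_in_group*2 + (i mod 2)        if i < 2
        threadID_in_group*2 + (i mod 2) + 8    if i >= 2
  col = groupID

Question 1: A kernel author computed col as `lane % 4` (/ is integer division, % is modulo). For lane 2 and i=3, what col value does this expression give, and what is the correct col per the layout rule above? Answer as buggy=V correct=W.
buggy=2 correct=0

`lane % 4`[2,3]⇒2
lane 2⇒2/4=0, 2 mod 4=2
i=3  r:2·2+1+8⇒13  c:0
col: 2 vs 0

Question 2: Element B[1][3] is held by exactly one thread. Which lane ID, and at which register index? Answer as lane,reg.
12,1

c=3⇒gr=3  r=1⇒Rb=0,th=0,odd=1
L=3*4+0=12  i=0*2+1=1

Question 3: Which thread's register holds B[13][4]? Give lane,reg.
c=4⇒gr=4  r=13⇒Rb=1,th=2,odd=1
L=4*4+2=18  i=1*2+1=3

18,3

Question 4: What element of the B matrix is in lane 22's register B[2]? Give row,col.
12,5

22: G=5,T=2
[2] (2*2+0+8,5) = (12,5)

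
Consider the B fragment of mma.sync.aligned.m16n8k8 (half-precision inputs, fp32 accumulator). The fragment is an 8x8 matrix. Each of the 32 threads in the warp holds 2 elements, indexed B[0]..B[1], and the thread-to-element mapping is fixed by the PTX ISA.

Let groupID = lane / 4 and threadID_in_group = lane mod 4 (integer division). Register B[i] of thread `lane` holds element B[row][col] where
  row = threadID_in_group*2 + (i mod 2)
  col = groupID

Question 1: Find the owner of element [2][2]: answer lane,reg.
c=2⇒gr=2  r=2⇒th=1,odd=0
L=2*4+1=9  i=0=0

9,0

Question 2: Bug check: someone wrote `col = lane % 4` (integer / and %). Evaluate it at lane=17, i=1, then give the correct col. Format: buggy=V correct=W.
`lane % 4`[17,1]→1
lane 17→17/4=4, 17 mod 4=1
i=1  r:2·1+1→3  c:4
col: 1 vs 4

buggy=1 correct=4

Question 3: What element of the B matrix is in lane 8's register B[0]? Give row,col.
0,2

lane 8->8/4=2, 8 mod 4=0
i=0  r:2·0+0->0  c:2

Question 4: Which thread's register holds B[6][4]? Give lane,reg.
c=4→G=4  r=6→T=3,p=0
L=4*4+3=19  i=0=0

19,0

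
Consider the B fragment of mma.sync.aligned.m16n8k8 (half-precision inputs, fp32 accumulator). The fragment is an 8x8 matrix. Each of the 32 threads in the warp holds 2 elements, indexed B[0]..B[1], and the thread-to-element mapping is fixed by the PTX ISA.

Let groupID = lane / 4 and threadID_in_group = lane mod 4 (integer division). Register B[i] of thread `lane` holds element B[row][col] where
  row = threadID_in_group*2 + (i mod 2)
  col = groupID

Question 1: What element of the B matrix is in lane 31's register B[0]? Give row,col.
31: gid=7,tid=3
[0] (3*2+0,7) = (6,7)

6,7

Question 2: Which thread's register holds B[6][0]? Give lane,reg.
c:0=>grp=0  r:6=>tig=3,lo=0
L=0*4+3=3  i=0=0

3,0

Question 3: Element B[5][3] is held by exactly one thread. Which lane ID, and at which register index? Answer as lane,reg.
c: 3->gid=3  r: 5->tid=2,i&1=1
L=3*4+2=14  i=1=1

14,1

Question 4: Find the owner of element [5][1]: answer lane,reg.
c=1->g=1  r=5->t=2,b0=1
L=1*4+2=6  i=1=1

6,1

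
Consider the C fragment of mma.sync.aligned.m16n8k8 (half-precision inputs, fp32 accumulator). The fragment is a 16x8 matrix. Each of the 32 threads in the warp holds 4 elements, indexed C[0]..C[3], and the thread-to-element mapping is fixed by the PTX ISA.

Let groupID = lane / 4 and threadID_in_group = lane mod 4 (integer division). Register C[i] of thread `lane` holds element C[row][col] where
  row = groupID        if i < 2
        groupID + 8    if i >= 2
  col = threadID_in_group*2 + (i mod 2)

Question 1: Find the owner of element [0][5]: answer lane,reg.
r=0⇒gr=0,Rb=0  c=5⇒th=2,odd=1
L=0*4+2=2  i=0*2+1=1

2,1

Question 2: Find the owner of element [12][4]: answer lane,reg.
r:12=>grp=4,rB=1  c:4=>tig=2,lo=0
L=4*4+2=18  i=1*2+0=2

18,2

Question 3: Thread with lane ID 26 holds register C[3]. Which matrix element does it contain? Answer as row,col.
14,5

lane 26=>26/4=6, 26 mod 4=2
i=3  r:6+8=>14  c:2·2+1=>5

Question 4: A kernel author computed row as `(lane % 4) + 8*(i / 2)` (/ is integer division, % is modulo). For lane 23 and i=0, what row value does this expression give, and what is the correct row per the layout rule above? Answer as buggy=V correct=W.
`(lane % 4) + 8*(i / 2)`[23,0]⇒3
23: gr=5,th=3
[0] (5+0,3*2+0) = (5,6)
row: 3 vs 5

buggy=3 correct=5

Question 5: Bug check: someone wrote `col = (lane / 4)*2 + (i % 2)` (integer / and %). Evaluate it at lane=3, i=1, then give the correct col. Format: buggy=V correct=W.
`(lane / 4)*2 + (i % 2)`[3,1]⇒1
3: gr=0,th=3
[1] (0+0,3*2+1) = (0,7)
col: 1 vs 7

buggy=1 correct=7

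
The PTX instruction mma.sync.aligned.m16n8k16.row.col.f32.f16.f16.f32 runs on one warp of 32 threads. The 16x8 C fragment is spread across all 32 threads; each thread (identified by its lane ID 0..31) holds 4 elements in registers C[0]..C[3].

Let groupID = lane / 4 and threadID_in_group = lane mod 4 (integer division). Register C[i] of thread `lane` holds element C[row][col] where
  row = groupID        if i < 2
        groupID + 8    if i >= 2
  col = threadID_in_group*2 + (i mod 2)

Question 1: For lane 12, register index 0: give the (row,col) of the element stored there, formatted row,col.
3,0

L=12⇒gr=12>>2=3, th=12&3=0
[0]⇒row 3+0=3  col 0·2+0=0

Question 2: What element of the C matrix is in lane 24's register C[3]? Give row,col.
14,1

lane 24→24/4=6, 24 mod 4=0
i=3  r:6+8→14  c:2·0+1→1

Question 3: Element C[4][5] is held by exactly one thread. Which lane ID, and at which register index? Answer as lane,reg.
18,1

r: 4->gid=4,r8=0  c: 5->tid=2,i&1=1
L=4*4+2=18  i=0*2+1=1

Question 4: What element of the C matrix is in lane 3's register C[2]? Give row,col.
8,6

3: gid=0,tid=3
[2] (0+8,3*2+0) = (8,6)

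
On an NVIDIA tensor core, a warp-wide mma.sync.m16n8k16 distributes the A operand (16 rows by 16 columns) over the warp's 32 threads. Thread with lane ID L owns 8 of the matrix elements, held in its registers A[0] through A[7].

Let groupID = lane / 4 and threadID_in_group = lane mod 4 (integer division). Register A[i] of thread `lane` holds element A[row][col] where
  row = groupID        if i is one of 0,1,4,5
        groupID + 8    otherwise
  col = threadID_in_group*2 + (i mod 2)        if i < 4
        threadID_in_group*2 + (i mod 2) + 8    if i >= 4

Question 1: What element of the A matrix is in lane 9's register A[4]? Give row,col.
9: G=2,T=1
[4] (2+0,1*2+0+8) = (2,10)

2,10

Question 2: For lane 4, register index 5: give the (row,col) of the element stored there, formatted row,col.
1,9

4: gr=1,th=0
[5] (1+0,0*2+1+8) = (1,9)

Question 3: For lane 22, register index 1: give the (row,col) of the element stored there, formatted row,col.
L=22⇒gr=22>>2=5, th=22&3=2
[1]⇒row 5+0=5  col 2·2+1+0=5

5,5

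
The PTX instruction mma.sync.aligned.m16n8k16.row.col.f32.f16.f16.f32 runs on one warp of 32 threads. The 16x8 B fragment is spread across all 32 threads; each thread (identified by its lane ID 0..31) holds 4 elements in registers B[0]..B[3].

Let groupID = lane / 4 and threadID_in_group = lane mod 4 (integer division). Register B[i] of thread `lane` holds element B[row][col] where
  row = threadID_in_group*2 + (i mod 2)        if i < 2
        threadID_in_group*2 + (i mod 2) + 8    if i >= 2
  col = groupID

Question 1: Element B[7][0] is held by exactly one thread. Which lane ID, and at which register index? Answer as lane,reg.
3,1

c=0→G=0  r=7→rhi=0,T=3,p=1
L=0*4+3=3  i=0*2+1=1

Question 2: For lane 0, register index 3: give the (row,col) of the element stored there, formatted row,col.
lane 0: g=0 (0/4), t=0 (0%4)
i=3: r=0*2+1+8=9, c=g=0

9,0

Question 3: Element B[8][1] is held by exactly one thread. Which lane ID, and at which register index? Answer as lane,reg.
4,2

c:1=>grp=1  r:8=>rB=1,tig=0,lo=0
L=1*4+0=4  i=1*2+0=2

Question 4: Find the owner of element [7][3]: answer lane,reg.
c=3→G=3  r=7→rhi=0,T=3,p=1
L=3*4+3=15  i=0*2+1=1

15,1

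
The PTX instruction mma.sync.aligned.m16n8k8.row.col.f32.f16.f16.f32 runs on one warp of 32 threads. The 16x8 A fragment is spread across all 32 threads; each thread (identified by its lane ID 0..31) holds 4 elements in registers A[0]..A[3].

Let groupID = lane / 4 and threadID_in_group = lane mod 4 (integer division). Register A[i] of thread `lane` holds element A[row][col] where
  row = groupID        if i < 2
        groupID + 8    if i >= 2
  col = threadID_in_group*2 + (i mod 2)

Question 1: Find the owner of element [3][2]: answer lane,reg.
13,0

r=3⇒gr=3,Rb=0  c=2⇒th=1,odd=0
L=3*4+1=13  i=0*2+0=0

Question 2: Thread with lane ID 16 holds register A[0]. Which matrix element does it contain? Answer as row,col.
lane 16: gid=4 (16/4), tid=0 (16%4)
i=0: r=4+0=4, c=0*2+0=0

4,0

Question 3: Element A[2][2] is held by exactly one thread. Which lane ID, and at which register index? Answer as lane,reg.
r:2=>grp=2,rB=0  c:2=>tig=1,lo=0
L=2*4+1=9  i=0*2+0=0

9,0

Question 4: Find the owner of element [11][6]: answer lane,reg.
15,2

r=11->g=3,rb=1  c=6->t=3,b0=0
L=3*4+3=15  i=1*2+0=2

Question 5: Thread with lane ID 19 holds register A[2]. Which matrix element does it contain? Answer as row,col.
19: gr=4,th=3
[2] (4+8,3*2+0) = (12,6)

12,6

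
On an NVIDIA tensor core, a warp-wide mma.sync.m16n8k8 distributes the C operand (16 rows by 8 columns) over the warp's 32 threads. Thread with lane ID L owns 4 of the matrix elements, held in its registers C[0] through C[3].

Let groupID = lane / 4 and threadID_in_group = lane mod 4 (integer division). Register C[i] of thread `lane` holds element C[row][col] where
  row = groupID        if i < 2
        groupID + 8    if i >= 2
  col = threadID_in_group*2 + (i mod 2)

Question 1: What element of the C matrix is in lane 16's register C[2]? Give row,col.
16: G=4,T=0
[2] (4+8,0*2+0) = (12,0)

12,0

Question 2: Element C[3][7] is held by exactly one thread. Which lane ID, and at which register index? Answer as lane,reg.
r=3⇒gr=3,Rb=0  c=7⇒th=3,odd=1
L=3*4+3=15  i=0*2+1=1

15,1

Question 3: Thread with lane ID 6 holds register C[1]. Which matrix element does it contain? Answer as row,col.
1,5

lane 6: gr=1 (6/4), th=2 (6%4)
i=1: r=1+0=1, c=2*2+1=5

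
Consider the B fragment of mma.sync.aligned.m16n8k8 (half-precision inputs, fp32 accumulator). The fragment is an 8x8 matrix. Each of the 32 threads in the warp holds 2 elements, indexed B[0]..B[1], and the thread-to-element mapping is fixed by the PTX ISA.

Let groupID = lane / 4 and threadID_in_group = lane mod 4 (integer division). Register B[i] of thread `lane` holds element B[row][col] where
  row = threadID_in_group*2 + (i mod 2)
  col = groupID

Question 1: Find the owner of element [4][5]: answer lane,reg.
c=5⇒gr=5  r=4⇒th=2,odd=0
L=5*4+2=22  i=0=0

22,0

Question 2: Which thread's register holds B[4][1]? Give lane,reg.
6,0

c:1=>grp=1  r:4=>tig=2,lo=0
L=1*4+2=6  i=0=0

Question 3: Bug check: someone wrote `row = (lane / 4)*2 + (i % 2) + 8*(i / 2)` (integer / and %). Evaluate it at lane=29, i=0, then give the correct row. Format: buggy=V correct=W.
`(lane / 4)*2 + (i % 2) + 8*(i / 2)`[29,0]->14
lane 29->29/4=7, 29 mod 4=1
i=0  r:2·1+0->2  c:7
row: 14 vs 2

buggy=14 correct=2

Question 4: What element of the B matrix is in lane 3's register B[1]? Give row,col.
lane 3->3/4=0, 3 mod 4=3
i=1  r:2·3+1->7  c:0

7,0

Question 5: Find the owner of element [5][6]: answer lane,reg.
26,1

c=6→G=6  r=5→T=2,p=1
L=6*4+2=26  i=1=1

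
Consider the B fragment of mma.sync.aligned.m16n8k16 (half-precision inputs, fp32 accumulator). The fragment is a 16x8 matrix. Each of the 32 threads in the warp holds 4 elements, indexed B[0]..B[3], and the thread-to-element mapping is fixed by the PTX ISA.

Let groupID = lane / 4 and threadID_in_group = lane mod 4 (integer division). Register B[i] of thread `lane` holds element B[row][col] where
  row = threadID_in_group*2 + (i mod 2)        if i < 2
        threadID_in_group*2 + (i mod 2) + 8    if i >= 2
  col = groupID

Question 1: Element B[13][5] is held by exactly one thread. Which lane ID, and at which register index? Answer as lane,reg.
c=5⇒gr=5  r=13⇒Rb=1,th=2,odd=1
L=5*4+2=22  i=1*2+1=3

22,3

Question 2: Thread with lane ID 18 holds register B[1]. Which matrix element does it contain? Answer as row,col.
5,4

lane 18: grp=4 (18/4), tig=2 (18%4)
i=1: r=2*2+1+0=5, c=grp=4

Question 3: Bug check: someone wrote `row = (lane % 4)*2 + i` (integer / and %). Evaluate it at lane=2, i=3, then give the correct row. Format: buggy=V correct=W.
buggy=7 correct=13

`(lane % 4)*2 + i`[2,3]->7
lane 2->2/4=0, 2 mod 4=2
i=3  r:2·2+1+8->13  c:0
row: 7 vs 13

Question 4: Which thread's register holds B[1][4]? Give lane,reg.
16,1

c: 4->gid=4  r: 1->r8=0,tid=0,i&1=1
L=4*4+0=16  i=0*2+1=1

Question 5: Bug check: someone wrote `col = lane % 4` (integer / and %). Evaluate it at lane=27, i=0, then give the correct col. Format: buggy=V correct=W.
buggy=3 correct=6

`lane % 4`[27,0]⇒3
L=27⇒gr=27>>2=6, th=27&3=3
[0]⇒row 3·2+0+0=6  col gr=6
col: 3 vs 6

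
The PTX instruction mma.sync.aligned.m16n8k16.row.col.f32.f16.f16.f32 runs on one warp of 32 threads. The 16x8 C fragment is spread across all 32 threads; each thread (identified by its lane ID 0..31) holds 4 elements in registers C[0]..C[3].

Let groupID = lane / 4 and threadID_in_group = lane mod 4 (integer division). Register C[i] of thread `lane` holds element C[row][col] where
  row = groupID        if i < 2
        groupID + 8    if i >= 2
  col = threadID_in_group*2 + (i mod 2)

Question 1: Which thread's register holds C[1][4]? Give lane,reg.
6,0

r:1=>grp=1,rB=0  c:4=>tig=2,lo=0
L=1*4+2=6  i=0*2+0=0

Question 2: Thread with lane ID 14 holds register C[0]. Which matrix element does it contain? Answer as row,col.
lane 14: G=3 (14/4), T=2 (14%4)
i=0: r=3+0=3, c=2*2+0=4

3,4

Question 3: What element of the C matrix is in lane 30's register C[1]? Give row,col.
30: gid=7,tid=2
[1] (7+0,2*2+1) = (7,5)

7,5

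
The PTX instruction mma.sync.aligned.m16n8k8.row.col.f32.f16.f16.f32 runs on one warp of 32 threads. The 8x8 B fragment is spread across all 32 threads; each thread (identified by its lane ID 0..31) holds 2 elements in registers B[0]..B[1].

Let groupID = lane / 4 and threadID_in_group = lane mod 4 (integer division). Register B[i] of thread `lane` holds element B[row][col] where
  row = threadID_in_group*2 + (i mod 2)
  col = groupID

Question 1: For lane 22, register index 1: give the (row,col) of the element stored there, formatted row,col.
lane 22->22/4=5, 22 mod 4=2
i=1  r:2·2+1->5  c:5

5,5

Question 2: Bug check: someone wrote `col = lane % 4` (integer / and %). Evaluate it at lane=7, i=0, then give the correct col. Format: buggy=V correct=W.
`lane % 4`[7,0]->3
lane 7->7/4=1, 7 mod 4=3
i=0  r:2·3+0->6  c:1
col: 3 vs 1

buggy=3 correct=1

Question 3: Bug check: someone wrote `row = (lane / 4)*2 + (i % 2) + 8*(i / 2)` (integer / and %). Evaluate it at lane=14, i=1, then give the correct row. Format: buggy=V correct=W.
`(lane / 4)*2 + (i % 2) + 8*(i / 2)`[14,1]->7
lane 14->14/4=3, 14 mod 4=2
i=1  r:2·2+1->5  c:3
row: 7 vs 5

buggy=7 correct=5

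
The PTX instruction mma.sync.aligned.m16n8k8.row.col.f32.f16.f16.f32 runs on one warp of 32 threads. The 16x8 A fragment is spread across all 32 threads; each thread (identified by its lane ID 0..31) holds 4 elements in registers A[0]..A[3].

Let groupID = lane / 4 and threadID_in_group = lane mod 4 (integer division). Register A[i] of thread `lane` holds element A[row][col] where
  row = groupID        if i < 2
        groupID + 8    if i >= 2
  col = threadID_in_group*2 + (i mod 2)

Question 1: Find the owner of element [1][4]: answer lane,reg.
r=1⇒gr=1,Rb=0  c=4⇒th=2,odd=0
L=1*4+2=6  i=0*2+0=0

6,0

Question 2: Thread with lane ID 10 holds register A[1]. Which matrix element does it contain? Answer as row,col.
2,5

10: grp=2,tig=2
[1] (2+0,2*2+1) = (2,5)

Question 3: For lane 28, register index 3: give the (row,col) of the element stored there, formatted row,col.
15,1

lane 28: G=7 (28/4), T=0 (28%4)
i=3: r=7+8=15, c=0*2+1=1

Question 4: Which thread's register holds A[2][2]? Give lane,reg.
9,0

r=2→G=2,rhi=0  c=2→T=1,p=0
L=2*4+1=9  i=0*2+0=0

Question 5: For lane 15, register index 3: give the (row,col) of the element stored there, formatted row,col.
11,7

lane 15: gr=3 (15/4), th=3 (15%4)
i=3: r=3+8=11, c=3*2+1=7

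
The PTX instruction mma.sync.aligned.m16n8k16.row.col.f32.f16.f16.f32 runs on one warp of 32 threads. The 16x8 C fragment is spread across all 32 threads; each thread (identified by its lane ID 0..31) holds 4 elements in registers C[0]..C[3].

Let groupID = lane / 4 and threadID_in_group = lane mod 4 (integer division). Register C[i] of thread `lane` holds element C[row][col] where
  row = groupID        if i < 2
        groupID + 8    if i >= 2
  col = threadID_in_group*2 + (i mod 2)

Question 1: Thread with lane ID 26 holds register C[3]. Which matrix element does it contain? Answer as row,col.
14,5

L=26→G=26>>2=6, T=26&3=2
[3]→row 6+8=14  col 2·2+1=5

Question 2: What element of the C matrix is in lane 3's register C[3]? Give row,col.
8,7

lane 3: gr=0 (3/4), th=3 (3%4)
i=3: r=0+8=8, c=3*2+1=7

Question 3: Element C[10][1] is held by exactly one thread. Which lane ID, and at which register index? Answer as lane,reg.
8,3

r=10⇒gr=2,Rb=1  c=1⇒th=0,odd=1
L=2*4+0=8  i=1*2+1=3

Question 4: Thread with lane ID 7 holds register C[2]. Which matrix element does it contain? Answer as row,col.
9,6

L=7->gid=7>>2=1, tid=7&3=3
[2]->row 1+8=9  col 3·2+0=6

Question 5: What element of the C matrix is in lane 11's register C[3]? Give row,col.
10,7

11: grp=2,tig=3
[3] (2+8,3*2+1) = (10,7)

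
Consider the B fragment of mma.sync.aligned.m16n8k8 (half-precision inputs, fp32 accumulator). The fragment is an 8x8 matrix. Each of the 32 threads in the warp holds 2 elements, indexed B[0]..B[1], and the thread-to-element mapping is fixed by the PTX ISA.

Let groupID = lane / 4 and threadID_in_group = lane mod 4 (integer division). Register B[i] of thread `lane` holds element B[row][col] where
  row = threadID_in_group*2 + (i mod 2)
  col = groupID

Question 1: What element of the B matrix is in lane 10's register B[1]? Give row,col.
5,2

10: gid=2,tid=2
[1] (2*2+1,2) = (5,2)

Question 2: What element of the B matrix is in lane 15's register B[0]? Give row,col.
6,3

lane 15->15/4=3, 15 mod 4=3
i=0  r:2·3+0->6  c:3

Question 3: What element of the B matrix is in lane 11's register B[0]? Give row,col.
11: g=2,t=3
[0] (3*2+0,2) = (6,2)

6,2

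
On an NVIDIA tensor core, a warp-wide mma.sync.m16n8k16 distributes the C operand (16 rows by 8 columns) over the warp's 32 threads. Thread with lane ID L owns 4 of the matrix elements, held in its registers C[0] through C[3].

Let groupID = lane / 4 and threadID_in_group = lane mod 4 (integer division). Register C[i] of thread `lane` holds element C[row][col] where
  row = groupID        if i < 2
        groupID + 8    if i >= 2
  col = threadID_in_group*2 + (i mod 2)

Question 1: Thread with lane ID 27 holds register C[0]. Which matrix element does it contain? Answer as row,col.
27: grp=6,tig=3
[0] (6+0,3*2+0) = (6,6)

6,6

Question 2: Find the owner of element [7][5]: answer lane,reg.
r=7⇒gr=7,Rb=0  c=5⇒th=2,odd=1
L=7*4+2=30  i=0*2+1=1

30,1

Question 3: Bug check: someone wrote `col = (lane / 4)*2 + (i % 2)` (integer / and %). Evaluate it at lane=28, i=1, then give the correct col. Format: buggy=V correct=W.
buggy=15 correct=1

`(lane / 4)*2 + (i % 2)`[28,1]->15
lane 28: g=7 (28/4), t=0 (28%4)
i=1: r=7+0=7, c=0*2+1=1
col: 15 vs 1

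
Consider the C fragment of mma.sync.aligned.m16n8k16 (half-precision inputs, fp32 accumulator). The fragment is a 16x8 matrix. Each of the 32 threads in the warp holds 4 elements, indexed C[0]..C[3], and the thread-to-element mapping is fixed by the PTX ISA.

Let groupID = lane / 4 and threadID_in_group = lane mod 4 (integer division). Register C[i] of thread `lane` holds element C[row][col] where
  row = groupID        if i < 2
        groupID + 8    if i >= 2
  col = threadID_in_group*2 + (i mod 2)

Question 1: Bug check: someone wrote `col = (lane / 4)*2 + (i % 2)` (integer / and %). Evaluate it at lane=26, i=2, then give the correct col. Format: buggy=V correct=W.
buggy=12 correct=4

`(lane / 4)*2 + (i % 2)`[26,2]⇒12
L=26⇒gr=26>>2=6, th=26&3=2
[2]⇒row 6+8=14  col 2·2+0=4
col: 12 vs 4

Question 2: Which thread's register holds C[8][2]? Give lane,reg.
r: 8->gid=0,r8=1  c: 2->tid=1,i&1=0
L=0*4+1=1  i=1*2+0=2

1,2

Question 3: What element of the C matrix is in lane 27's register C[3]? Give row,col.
14,7

lane 27->27/4=6, 27 mod 4=3
i=3  r:6+8->14  c:2·3+1->7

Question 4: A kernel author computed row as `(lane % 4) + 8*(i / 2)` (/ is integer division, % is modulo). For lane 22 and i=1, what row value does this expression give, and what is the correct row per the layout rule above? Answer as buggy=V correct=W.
`(lane % 4) + 8*(i / 2)`[22,1]⇒2
L=22⇒gr=22>>2=5, th=22&3=2
[1]⇒row 5+0=5  col 2·2+1=5
row: 2 vs 5

buggy=2 correct=5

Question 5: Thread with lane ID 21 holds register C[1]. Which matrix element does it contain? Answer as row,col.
5,3

lane 21: grp=5 (21/4), tig=1 (21%4)
i=1: r=5+0=5, c=1*2+1=3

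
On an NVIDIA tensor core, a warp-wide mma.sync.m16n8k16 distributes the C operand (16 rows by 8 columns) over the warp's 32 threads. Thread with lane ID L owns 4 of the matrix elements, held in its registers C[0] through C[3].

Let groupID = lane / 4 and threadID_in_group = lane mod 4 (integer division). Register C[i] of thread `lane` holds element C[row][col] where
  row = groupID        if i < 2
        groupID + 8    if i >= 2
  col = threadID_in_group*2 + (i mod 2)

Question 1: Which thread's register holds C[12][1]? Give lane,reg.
16,3

r:12=>grp=4,rB=1  c:1=>tig=0,lo=1
L=4*4+0=16  i=1*2+1=3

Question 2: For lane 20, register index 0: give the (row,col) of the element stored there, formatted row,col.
5,0

20: g=5,t=0
[0] (5+0,0*2+0) = (5,0)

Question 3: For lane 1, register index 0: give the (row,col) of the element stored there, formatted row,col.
1: G=0,T=1
[0] (0+0,1*2+0) = (0,2)

0,2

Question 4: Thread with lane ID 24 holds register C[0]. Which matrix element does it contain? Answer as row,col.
lane 24⇒24/4=6, 24 mod 4=0
i=0  r:6+0⇒6  c:2·0+0⇒0

6,0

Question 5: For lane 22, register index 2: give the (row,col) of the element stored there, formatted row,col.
13,4

lane 22->22/4=5, 22 mod 4=2
i=2  r:5+8->13  c:2·2+0->4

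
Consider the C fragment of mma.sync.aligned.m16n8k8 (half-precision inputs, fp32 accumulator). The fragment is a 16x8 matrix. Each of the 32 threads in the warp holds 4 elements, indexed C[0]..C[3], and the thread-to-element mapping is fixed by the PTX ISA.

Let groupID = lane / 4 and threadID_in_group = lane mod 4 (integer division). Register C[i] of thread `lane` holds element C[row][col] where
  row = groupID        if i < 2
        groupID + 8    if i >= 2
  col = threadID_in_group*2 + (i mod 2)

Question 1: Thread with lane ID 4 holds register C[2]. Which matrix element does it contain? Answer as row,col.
L=4=>grp=4>>2=1, tig=4&3=0
[2]=>row 1+8=9  col 0·2+0=0

9,0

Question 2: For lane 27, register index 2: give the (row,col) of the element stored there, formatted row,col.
14,6

27: grp=6,tig=3
[2] (6+8,3*2+0) = (14,6)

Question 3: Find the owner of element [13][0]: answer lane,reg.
r=13->g=5,rb=1  c=0->t=0,b0=0
L=5*4+0=20  i=1*2+0=2

20,2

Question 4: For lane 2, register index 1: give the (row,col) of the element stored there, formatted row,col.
lane 2: grp=0 (2/4), tig=2 (2%4)
i=1: r=0+0=0, c=2*2+1=5

0,5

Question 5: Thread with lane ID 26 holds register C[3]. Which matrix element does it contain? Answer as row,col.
lane 26: G=6 (26/4), T=2 (26%4)
i=3: r=6+8=14, c=2*2+1=5

14,5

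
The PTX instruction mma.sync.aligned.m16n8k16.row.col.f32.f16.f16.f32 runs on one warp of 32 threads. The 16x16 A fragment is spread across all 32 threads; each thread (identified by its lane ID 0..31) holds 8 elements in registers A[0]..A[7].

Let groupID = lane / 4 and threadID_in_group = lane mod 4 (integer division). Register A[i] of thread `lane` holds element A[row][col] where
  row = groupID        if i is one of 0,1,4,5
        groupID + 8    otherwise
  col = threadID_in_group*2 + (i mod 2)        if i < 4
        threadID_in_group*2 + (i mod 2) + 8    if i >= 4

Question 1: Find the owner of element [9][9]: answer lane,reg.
r: 9->gid=1,r8=1  c: 9->c8=1,tid=0,i&1=1
L=1*4+0=4  i=1*4+1*2+1=7

4,7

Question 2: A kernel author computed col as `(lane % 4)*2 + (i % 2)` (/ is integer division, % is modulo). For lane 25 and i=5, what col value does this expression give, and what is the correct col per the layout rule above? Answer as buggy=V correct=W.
buggy=3 correct=11

`(lane % 4)*2 + (i % 2)`[25,5]⇒3
25: gr=6,th=1
[5] (6+0,1*2+1+8) = (6,11)
col: 3 vs 11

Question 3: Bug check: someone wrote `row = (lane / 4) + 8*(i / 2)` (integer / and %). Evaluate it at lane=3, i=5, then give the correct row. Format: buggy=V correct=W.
buggy=16 correct=0

`(lane / 4) + 8*(i / 2)`[3,5]->16
3: gid=0,tid=3
[5] (0+0,3*2+1+8) = (0,15)
row: 16 vs 0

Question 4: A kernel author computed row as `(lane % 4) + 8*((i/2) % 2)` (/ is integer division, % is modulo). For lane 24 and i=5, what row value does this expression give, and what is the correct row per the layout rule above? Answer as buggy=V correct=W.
buggy=0 correct=6

`(lane % 4) + 8*((i/2) % 2)`[24,5]=>0
L=24=>grp=24>>2=6, tig=24&3=0
[5]=>row 6+0=6  col 0·2+1+8=9
row: 0 vs 6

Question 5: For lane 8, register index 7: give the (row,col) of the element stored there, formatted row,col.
10,9

L=8⇒gr=8>>2=2, th=8&3=0
[7]⇒row 2+8=10  col 0·2+1+8=9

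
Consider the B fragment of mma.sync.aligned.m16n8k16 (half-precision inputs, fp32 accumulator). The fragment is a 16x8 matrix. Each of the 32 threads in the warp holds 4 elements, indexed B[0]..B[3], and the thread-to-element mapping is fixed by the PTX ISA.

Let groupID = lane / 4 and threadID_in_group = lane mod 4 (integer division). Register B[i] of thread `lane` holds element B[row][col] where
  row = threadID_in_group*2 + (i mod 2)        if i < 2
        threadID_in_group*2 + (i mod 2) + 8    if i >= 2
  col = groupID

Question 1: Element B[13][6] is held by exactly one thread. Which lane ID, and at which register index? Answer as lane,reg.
c:6=>grp=6  r:13=>rB=1,tig=2,lo=1
L=6*4+2=26  i=1*2+1=3

26,3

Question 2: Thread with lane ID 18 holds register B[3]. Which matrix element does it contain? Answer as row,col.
L=18->g=18>>2=4, t=18&3=2
[3]->row 2·2+1+8=13  col g=4

13,4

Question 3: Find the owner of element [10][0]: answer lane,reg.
1,2

c=0→G=0  r=10→rhi=1,T=1,p=0
L=0*4+1=1  i=1*2+0=2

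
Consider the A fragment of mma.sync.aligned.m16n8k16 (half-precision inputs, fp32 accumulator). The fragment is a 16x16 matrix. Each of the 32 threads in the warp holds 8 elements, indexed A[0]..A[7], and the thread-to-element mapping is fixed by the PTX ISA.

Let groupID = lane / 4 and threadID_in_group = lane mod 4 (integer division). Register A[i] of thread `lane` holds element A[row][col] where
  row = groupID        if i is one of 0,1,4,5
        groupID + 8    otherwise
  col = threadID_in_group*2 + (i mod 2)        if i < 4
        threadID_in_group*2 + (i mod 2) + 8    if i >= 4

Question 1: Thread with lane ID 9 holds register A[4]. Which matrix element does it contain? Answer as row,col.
lane 9⇒9/4=2, 9 mod 4=1
i=4  r:2+0⇒2  c:2·1+0+8⇒10

2,10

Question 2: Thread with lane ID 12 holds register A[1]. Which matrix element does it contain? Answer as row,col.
L=12->g=12>>2=3, t=12&3=0
[1]->row 3+0=3  col 0·2+1+0=1

3,1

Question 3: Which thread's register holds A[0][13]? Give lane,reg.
r=0⇒gr=0,Rb=0  c=13⇒Cb=1,th=2,odd=1
L=0*4+2=2  i=1*4+0*2+1=5

2,5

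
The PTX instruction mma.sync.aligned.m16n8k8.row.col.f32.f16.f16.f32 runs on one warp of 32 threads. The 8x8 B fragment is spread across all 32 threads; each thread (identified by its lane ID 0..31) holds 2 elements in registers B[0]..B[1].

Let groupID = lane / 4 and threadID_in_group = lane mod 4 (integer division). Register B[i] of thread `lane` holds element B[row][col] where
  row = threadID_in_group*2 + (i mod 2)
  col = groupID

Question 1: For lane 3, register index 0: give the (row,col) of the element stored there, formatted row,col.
6,0

lane 3⇒3/4=0, 3 mod 4=3
i=0  r:2·3+0⇒6  c:0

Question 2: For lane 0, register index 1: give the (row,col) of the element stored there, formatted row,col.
1,0

0: G=0,T=0
[1] (0*2+1,0) = (1,0)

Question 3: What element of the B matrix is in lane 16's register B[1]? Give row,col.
16: grp=4,tig=0
[1] (0*2+1,4) = (1,4)

1,4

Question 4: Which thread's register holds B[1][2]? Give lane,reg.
8,1

c=2→G=2  r=1→T=0,p=1
L=2*4+0=8  i=1=1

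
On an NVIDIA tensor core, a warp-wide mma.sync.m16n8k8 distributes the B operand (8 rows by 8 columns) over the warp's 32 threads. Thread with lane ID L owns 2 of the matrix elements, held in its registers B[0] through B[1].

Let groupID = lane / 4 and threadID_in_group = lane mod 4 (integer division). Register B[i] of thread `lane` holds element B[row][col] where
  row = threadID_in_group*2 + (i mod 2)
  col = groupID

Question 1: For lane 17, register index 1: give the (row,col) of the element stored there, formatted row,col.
3,4

lane 17: gr=4 (17/4), th=1 (17%4)
i=1: r=1*2+1=3, c=gr=4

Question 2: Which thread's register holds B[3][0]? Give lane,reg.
c: 0->gid=0  r: 3->tid=1,i&1=1
L=0*4+1=1  i=1=1

1,1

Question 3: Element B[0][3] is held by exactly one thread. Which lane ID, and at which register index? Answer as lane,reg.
c: 3->gid=3  r: 0->tid=0,i&1=0
L=3*4+0=12  i=0=0

12,0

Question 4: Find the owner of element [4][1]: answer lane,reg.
6,0

c:1=>grp=1  r:4=>tig=2,lo=0
L=1*4+2=6  i=0=0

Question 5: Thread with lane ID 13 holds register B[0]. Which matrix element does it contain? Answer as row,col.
13: gid=3,tid=1
[0] (1*2+0,3) = (2,3)

2,3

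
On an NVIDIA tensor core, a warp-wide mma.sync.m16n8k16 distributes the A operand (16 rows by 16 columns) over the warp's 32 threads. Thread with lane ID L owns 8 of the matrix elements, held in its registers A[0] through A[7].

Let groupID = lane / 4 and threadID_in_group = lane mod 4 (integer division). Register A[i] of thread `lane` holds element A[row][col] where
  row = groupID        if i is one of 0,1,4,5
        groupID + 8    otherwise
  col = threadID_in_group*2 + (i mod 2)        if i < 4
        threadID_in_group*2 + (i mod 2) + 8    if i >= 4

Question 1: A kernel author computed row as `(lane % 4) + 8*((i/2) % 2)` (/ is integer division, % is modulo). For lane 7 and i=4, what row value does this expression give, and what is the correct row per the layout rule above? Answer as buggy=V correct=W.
buggy=3 correct=1

`(lane % 4) + 8*((i/2) % 2)`[7,4]=>3
lane 7: grp=1 (7/4), tig=3 (7%4)
i=4: r=1+0=1, c=3*2+0+8=14
row: 3 vs 1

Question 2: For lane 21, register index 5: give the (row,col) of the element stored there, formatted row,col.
lane 21: G=5 (21/4), T=1 (21%4)
i=5: r=5+0=5, c=1*2+1+8=11

5,11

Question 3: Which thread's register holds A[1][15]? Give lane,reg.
r: 1->gid=1,r8=0  c: 15->c8=1,tid=3,i&1=1
L=1*4+3=7  i=1*4+0*2+1=5

7,5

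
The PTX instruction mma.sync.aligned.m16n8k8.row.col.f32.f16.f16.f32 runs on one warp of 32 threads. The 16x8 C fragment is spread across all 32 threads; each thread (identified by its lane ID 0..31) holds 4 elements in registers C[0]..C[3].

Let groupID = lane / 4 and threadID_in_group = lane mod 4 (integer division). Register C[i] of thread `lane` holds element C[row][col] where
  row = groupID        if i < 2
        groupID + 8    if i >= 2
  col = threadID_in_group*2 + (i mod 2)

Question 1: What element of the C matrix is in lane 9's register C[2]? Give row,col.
10,2

lane 9⇒9/4=2, 9 mod 4=1
i=2  r:2+8⇒10  c:2·1+0⇒2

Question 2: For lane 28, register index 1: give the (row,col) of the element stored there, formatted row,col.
lane 28->28/4=7, 28 mod 4=0
i=1  r:7+0->7  c:2·0+1->1

7,1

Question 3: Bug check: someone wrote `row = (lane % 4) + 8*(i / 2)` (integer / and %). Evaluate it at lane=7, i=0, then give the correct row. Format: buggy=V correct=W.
`(lane % 4) + 8*(i / 2)`[7,0]=>3
lane 7=>7/4=1, 7 mod 4=3
i=0  r:1+0=>1  c:2·3+0=>6
row: 3 vs 1

buggy=3 correct=1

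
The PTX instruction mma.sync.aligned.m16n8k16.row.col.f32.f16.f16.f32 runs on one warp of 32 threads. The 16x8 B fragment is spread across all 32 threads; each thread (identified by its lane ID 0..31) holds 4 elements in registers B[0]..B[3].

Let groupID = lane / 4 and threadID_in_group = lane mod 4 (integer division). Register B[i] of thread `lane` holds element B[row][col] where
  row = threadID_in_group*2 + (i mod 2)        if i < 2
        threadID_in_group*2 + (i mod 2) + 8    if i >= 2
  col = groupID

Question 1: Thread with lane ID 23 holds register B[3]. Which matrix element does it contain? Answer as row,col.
L=23⇒gr=23>>2=5, th=23&3=3
[3]⇒row 3·2+1+8=15  col gr=5

15,5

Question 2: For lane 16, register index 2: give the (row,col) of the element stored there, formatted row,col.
lane 16: G=4 (16/4), T=0 (16%4)
i=2: r=0*2+0+8=8, c=G=4

8,4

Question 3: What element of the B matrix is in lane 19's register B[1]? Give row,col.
lane 19: grp=4 (19/4), tig=3 (19%4)
i=1: r=3*2+1+0=7, c=grp=4

7,4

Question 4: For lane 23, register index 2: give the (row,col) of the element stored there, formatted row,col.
14,5

L=23⇒gr=23>>2=5, th=23&3=3
[2]⇒row 3·2+0+8=14  col gr=5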